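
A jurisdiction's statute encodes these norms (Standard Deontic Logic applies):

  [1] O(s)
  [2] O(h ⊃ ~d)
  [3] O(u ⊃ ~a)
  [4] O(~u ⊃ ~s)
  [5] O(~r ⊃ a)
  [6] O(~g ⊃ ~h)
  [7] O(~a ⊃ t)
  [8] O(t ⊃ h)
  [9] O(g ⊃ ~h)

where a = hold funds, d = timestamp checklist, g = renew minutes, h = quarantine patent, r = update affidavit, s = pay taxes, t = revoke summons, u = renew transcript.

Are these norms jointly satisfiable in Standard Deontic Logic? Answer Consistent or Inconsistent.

Premises 9 and 6 cover both cases: O(g ⊃ ~h) and O(~g ⊃ ~h). Since g ∨ ~g is a tautology, O(~h) follows.
Premise 8, O(t ⊃ h), contraposes to O(~h ⊃ ~t); with O(~h) we get O(~t).
Premise 7 is O(~a ⊃ t); contrapositively O(~t ⊃ a). Since O(~t) holds, K gives O(a).
The contrapositive of premise 3 (O(u ⊃ ~a)) is O(a ⊃ ~u), and O(a) is already established, so O(~u).
From O(~u) and premise 4, O(~u ⊃ ~s), we obtain O(~s).
Yet premise 1 states O(s).
We now have both O(~s) and O(s) — s is simultaneously obligatory and forbidden, violating the D-axiom.

Inconsistent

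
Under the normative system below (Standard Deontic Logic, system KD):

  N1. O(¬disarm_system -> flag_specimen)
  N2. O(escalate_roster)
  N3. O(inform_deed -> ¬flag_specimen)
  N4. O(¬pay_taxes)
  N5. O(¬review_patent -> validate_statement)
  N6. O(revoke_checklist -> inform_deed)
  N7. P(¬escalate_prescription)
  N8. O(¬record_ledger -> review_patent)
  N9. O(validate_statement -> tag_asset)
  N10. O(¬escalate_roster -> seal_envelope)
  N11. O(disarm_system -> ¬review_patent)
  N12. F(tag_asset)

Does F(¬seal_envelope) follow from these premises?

No

Premise 10 is O(¬escalate_roster -> seal_envelope), but O(¬escalate_roster) is not derivable from the premises, so it does not yield O(seal_envelope).
No other premise forces O(seal_envelope). An ideal world satisfying every premise can still have ¬seal_envelope true, so F(¬seal_envelope) is not derivable.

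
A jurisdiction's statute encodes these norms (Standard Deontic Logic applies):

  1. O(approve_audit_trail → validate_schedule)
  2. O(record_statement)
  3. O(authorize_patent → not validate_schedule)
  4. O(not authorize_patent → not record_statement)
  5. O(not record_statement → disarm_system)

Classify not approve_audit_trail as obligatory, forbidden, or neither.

Premise 2 gives O(record_statement).
The contrapositive of premise 4 (O(not authorize_patent → not record_statement)) is O(record_statement → authorize_patent), and O(record_statement) is already established, so O(authorize_patent).
Premise 3 is O(authorize_patent → not validate_schedule); since O(authorize_patent), deontic closure gives O(not validate_schedule).
Premise 1, O(approve_audit_trail → validate_schedule), contraposes to O(not validate_schedule → not approve_audit_trail); with O(not validate_schedule) we get O(not approve_audit_trail).
Premise 5 does not contribute to this derivation.
Hence not approve_audit_trail is obligatory.

Obligatory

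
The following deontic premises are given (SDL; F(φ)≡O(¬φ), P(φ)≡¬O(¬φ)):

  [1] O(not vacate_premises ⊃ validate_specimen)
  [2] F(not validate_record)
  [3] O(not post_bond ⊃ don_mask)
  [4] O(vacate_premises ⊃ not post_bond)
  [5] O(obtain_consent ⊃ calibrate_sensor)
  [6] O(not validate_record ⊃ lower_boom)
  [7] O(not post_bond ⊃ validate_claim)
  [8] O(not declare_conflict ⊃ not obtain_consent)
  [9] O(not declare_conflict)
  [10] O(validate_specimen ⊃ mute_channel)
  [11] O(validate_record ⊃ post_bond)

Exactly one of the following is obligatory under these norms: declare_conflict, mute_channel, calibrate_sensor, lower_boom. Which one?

mute_channel

Premise 2 is F(not validate_record), i.e. O(validate_record).
From O(validate_record) and premise 11, O(validate_record ⊃ post_bond), we obtain O(post_bond).
Premise 4 is O(vacate_premises ⊃ not post_bond); contrapositively O(post_bond ⊃ not vacate_premises). Since O(post_bond) holds, K gives O(not vacate_premises).
Premise 1 is O(not vacate_premises ⊃ validate_specimen); since O(not vacate_premises), deontic closure gives O(validate_specimen).
From O(validate_specimen) and premise 10, O(validate_specimen ⊃ mute_channel), we obtain O(mute_channel).
So O(mute_channel) holds — mute_channel is obligatory. None of the other listed options is made obligatory by any chain of premises.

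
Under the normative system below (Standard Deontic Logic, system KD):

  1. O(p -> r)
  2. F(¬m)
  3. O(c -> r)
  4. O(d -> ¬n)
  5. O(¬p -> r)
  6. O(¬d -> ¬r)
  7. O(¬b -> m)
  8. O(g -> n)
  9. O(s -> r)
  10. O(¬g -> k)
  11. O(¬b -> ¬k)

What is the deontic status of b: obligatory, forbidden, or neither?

Obligatory

Premises 1 and 5 are O(p -> r) and O(¬p -> r); every ideal world satisfies p or ¬p, so in either case r holds — hence O(r).
Premise 6 is O(¬d -> ¬r); contrapositively O(r -> d). Since O(r) holds, K gives O(d).
With premise 4, O(d -> ¬n), the K-axiom yields O(¬n).
The contrapositive of premise 8 (O(g -> n)) is O(¬n -> ¬g), and O(¬n) is already established, so O(¬g).
With premise 10, O(¬g -> k), the K-axiom yields O(k).
Premise 11, O(¬b -> ¬k), contraposes to O(k -> b); with O(k) we get O(b).
Premises 2, 3, 7, 9 do not contribute to this derivation.
Hence b is obligatory.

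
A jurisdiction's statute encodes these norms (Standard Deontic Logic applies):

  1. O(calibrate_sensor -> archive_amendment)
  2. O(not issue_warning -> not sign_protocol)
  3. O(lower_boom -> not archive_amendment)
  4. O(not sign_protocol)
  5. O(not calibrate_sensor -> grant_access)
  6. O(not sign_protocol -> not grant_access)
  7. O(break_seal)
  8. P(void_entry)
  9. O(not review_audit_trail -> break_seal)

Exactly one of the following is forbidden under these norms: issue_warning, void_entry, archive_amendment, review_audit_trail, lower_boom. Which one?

lower_boom

From premise 4 we have O(not sign_protocol).
Applying K to premise 6 (O(not sign_protocol -> not grant_access)) and O(not sign_protocol) yields O(not grant_access).
Premise 5, O(not calibrate_sensor -> grant_access), contraposes to O(not grant_access -> calibrate_sensor); with O(not grant_access) we get O(calibrate_sensor).
Applying K to premise 1 (O(calibrate_sensor -> archive_amendment)) and O(calibrate_sensor) yields O(archive_amendment).
Premise 3 is O(lower_boom -> not archive_amendment); contrapositively O(archive_amendment -> not lower_boom). Since O(archive_amendment) holds, K gives O(not lower_boom).
So O(not lower_boom) holds, i.e. lower_boom is forbidden. None of the other listed options is forbidden under the premises.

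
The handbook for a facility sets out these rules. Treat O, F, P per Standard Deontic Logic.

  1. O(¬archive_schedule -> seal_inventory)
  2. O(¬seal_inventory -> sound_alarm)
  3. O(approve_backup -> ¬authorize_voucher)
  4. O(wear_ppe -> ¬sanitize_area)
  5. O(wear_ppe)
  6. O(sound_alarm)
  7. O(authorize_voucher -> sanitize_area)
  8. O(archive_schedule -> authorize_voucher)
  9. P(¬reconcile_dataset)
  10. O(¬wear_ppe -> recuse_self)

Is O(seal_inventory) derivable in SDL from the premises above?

Yes

Premise 5 gives O(wear_ppe).
With premise 4, O(wear_ppe -> ¬sanitize_area), the K-axiom yields O(¬sanitize_area).
Premise 7 is O(authorize_voucher -> sanitize_area); contrapositively O(¬sanitize_area -> ¬authorize_voucher). Since O(¬sanitize_area) holds, K gives O(¬authorize_voucher).
The contrapositive of premise 8 (O(archive_schedule -> authorize_voucher)) is O(¬authorize_voucher -> ¬archive_schedule), and O(¬authorize_voucher) is already established, so O(¬archive_schedule).
From O(¬archive_schedule) and premise 1, O(¬archive_schedule -> seal_inventory), we obtain O(seal_inventory).
Premises 2, 3, 6, 9, 10 do not contribute to this derivation.
So O(seal_inventory) follows.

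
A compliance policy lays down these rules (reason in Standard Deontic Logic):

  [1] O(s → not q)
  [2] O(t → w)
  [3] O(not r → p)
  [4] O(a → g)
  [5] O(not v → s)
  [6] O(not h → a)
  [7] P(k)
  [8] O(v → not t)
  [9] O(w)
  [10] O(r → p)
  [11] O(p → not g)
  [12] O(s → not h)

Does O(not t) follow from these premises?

Yes

By case analysis on not r: premise 3 gives O(not r → p) and premise 10 gives O(r → p), so O(p) either way.
Applying K to premise 11 (O(p → not g)) and O(p) yields O(not g).
Premise 4, O(a → g), contraposes to O(not g → not a); with O(not g) we get O(not a).
Premise 6, O(not h → a), contraposes to O(not a → h); with O(not a) we get O(h).
The contrapositive of premise 12 (O(s → not h)) is O(h → not s), and O(h) is already established, so O(not s).
Premise 5 is O(not v → s); contrapositively O(not s → v). Since O(not s) holds, K gives O(v).
From O(v) and premise 8, O(v → not t), we obtain O(not t).
Premises 1, 2, 7, 9 do not contribute to this derivation.
So O(not t) follows.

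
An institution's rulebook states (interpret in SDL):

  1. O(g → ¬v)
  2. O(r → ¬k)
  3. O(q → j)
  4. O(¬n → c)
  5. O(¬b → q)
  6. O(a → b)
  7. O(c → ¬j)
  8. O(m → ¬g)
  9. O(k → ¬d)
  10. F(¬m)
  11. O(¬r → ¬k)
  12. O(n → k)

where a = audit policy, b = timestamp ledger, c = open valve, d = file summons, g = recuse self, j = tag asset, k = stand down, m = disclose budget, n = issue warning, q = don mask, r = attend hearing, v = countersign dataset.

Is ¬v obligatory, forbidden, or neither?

Neither

Premise 1 is O(g → ¬v), but O(g) is not derivable from the premises, so it does not yield O(¬v).
No premise or chain of K-axiom applications forces O(¬v), and none forces O(v). So ¬v is neither obligatory nor forbidden under these norms.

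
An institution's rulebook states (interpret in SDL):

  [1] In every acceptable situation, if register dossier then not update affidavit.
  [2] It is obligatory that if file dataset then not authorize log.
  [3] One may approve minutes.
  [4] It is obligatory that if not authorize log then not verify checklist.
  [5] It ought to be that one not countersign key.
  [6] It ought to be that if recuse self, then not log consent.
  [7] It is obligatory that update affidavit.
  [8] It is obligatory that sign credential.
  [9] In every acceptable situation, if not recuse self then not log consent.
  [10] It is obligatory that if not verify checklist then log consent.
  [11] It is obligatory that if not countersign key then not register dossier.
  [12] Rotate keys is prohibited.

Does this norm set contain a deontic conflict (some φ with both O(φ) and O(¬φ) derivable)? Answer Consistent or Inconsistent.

Premise 1 is O(register_dossier → ¬update_affidavit), but O(register_dossier) is not derivable from the premises, so it does not yield O(¬update_affidavit).
So O(¬update_affidavit) is not derivable, and the apparent clash with O(update_affidavit) does not arise.
A world satisfying every obligation exists (e.g. approve_minutes=false, authorize_log=true, countersign_key=false, file_dataset=false, log_consent=false, recuse_self=false, register_dossier=false, rotate_keys=false, sign_credential=true, update_affidavit=true, verify_checklist=true); no atom is both obligatory and forbidden, so the set is consistent.

Consistent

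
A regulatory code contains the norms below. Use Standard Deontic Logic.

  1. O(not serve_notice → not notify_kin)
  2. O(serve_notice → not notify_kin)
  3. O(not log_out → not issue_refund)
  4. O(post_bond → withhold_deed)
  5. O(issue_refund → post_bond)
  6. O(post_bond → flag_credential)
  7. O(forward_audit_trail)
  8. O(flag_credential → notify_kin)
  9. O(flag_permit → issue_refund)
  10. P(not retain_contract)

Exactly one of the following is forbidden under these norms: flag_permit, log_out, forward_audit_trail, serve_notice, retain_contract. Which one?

flag_permit

Premises 2 and 1 cover both cases: O(serve_notice → not notify_kin) and O(not serve_notice → not notify_kin). Since serve_notice ∨ not serve_notice is a tautology, O(not notify_kin) follows.
Premise 8, O(flag_credential → notify_kin), contraposes to O(not notify_kin → not flag_credential); with O(not notify_kin) we get O(not flag_credential).
Premise 6 is O(post_bond → flag_credential); contrapositively O(not flag_credential → not post_bond). Since O(not flag_credential) holds, K gives O(not post_bond).
Premise 5, O(issue_refund → post_bond), contraposes to O(not post_bond → not issue_refund); with O(not post_bond) we get O(not issue_refund).
Premise 9 is O(flag_permit → issue_refund); contrapositively O(not issue_refund → not flag_permit). Since O(not issue_refund) holds, K gives O(not flag_permit).
So O(not flag_permit) holds, i.e. flag_permit is forbidden. None of the other listed options is forbidden under the premises.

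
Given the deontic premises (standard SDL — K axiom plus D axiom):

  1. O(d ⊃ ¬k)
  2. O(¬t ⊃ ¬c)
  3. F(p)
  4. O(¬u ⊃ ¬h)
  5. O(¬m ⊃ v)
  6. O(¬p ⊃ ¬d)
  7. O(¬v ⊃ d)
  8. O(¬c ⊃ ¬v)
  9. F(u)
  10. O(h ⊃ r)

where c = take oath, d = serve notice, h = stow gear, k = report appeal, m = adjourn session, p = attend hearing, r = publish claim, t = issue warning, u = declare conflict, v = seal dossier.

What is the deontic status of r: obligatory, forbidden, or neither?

Neither

Premise 10 is O(h ⊃ r), but O(h) is not derivable from the premises, so it does not yield O(r).
No premise or chain of K-axiom applications forces O(r), and none forces O(¬r). So r is neither obligatory nor forbidden under these norms.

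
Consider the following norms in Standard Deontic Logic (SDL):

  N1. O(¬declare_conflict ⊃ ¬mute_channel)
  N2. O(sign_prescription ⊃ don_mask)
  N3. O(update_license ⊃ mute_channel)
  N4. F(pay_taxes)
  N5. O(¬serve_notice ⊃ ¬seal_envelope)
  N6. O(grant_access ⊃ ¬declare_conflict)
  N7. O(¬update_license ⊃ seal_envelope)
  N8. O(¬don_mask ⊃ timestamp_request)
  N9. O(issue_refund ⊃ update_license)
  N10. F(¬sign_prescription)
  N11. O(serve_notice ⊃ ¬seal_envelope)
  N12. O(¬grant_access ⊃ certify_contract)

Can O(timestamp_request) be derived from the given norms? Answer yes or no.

Premise 8 is O(¬don_mask ⊃ timestamp_request), but O(¬don_mask) is not derivable from the premises, so it does not yield O(timestamp_request).
No other premise forces O(timestamp_request). An ideal world satisfying every premise can still have timestamp_request false, so O(timestamp_request) is not derivable.

No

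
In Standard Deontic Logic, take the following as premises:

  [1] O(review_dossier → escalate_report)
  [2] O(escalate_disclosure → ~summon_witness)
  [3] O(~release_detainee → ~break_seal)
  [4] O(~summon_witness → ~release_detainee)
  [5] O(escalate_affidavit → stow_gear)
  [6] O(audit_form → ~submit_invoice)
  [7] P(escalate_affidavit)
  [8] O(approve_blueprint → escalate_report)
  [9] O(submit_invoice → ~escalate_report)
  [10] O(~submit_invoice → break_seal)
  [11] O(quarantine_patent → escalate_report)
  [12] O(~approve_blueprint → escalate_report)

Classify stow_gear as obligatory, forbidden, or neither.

Neither

Premise 5 is O(escalate_affidavit → stow_gear), but O(escalate_affidavit) is not derivable from the premises (the permission P(escalate_affidavit) asserts only ~O(~escalate_affidavit), not O(escalate_affidavit)), so it does not yield O(stow_gear).
No premise or chain of K-axiom applications forces O(stow_gear), and none forces O(~stow_gear). So stow_gear is neither obligatory nor forbidden under these norms.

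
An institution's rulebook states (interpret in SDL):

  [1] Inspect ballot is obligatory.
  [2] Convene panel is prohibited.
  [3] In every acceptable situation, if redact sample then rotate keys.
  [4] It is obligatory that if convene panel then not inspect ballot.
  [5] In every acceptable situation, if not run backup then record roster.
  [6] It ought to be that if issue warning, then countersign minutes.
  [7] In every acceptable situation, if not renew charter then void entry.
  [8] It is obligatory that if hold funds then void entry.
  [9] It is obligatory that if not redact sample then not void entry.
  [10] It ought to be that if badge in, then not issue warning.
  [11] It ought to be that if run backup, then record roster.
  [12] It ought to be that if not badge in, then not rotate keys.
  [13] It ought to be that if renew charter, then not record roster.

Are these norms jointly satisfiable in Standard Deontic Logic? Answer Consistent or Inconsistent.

Consistent

Premise 4 is O(convene_panel → ¬inspect_ballot), but O(convene_panel) is not derivable from the premises, so it does not yield O(¬inspect_ballot).
So O(¬inspect_ballot) is not derivable, and the apparent clash with O(inspect_ballot) does not arise.
A world satisfying every obligation exists (e.g. badge_in=true, convene_panel=false, countersign_minutes=false, hold_funds=false, inspect_ballot=true, issue_warning=false, record_roster=true, redact_sample=true, renew_charter=false, rotate_keys=true, run_backup=false, void_entry=true); no atom is both obligatory and forbidden, so the set is consistent.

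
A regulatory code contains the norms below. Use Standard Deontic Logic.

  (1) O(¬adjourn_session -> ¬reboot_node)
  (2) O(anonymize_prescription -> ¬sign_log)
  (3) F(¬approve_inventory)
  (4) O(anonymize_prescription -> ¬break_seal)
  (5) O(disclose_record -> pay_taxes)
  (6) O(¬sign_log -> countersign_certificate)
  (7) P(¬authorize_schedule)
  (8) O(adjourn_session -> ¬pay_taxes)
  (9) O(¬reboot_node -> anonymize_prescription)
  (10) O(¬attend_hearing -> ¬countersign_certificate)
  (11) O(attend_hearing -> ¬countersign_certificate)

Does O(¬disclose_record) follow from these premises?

Yes

Premises 11 and 10 cover both cases: O(attend_hearing -> ¬countersign_certificate) and O(¬attend_hearing -> ¬countersign_certificate). Since attend_hearing ∨ ¬attend_hearing is a tautology, O(¬countersign_certificate) follows.
The contrapositive of premise 6 (O(¬sign_log -> countersign_certificate)) is O(¬countersign_certificate -> sign_log), and O(¬countersign_certificate) is already established, so O(sign_log).
The contrapositive of premise 2 (O(anonymize_prescription -> ¬sign_log)) is O(sign_log -> ¬anonymize_prescription), and O(sign_log) is already established, so O(¬anonymize_prescription).
Premise 9, O(¬reboot_node -> anonymize_prescription), contraposes to O(¬anonymize_prescription -> reboot_node); with O(¬anonymize_prescription) we get O(reboot_node).
Premise 1 is O(¬adjourn_session -> ¬reboot_node); contrapositively O(reboot_node -> adjourn_session). Since O(reboot_node) holds, K gives O(adjourn_session).
Premise 8 is O(adjourn_session -> ¬pay_taxes); since O(adjourn_session), deontic closure gives O(¬pay_taxes).
The contrapositive of premise 5 (O(disclose_record -> pay_taxes)) is O(¬pay_taxes -> ¬disclose_record), and O(¬pay_taxes) is already established, so O(¬disclose_record).
Premises 3, 4, 7 do not contribute to this derivation.
So O(¬disclose_record) follows.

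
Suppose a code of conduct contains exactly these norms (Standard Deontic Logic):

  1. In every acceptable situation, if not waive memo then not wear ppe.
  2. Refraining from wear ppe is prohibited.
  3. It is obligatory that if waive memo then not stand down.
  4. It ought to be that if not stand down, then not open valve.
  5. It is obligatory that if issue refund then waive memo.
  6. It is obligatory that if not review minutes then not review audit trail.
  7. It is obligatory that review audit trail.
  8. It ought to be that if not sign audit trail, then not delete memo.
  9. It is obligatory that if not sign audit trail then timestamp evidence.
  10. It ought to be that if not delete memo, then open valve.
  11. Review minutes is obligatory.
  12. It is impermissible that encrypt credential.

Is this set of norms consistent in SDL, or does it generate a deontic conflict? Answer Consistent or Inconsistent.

Consistent

Premise 6 is O(¬review_minutes → ¬review_audit_trail), but O(¬review_minutes) is not derivable from the premises, so it does not yield O(¬review_audit_trail).
So O(¬review_audit_trail) is not derivable, and the apparent clash with O(review_audit_trail) does not arise.
A world satisfying every obligation exists (e.g. delete_memo=true, encrypt_credential=false, issue_refund=false, open_valve=false, review_audit_trail=true, review_minutes=true, sign_audit_trail=true, stand_down=false, timestamp_evidence=false, waive_memo=true, wear_ppe=true); no atom is both obligatory and forbidden, so the set is consistent.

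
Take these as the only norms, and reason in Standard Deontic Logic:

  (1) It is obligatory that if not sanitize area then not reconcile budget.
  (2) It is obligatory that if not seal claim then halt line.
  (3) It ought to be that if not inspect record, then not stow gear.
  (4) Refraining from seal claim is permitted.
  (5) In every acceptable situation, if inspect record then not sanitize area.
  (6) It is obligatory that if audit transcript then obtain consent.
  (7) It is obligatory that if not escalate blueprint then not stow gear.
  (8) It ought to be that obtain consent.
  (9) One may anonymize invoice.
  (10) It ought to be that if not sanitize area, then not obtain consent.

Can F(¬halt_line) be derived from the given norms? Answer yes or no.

Premise 2 is O(¬seal_claim → halt_line), but O(¬seal_claim) is not derivable from the premises (the permission P(¬seal_claim) asserts only ¬O(seal_claim), not O(¬seal_claim)), so it does not yield O(halt_line).
No other premise forces O(halt_line). An ideal world satisfying every premise can still have ¬halt_line true, so F(¬halt_line) is not derivable.

No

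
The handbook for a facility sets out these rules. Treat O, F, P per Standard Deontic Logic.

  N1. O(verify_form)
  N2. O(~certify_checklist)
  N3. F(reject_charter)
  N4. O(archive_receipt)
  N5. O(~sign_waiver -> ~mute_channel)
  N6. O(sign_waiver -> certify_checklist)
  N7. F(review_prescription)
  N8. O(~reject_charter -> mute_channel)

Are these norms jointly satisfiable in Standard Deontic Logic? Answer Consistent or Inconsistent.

Premise 3 is F(reject_charter), i.e. O(~reject_charter).
With premise 8, O(~reject_charter -> mute_channel), the K-axiom yields O(mute_channel).
Premise 5, O(~sign_waiver -> ~mute_channel), contraposes to O(mute_channel -> sign_waiver); with O(mute_channel) we get O(sign_waiver).
From O(sign_waiver) and premise 6, O(sign_waiver -> certify_checklist), we obtain O(certify_checklist).
But premise 2 directly asserts O(~certify_checklist).
We now have both O(certify_checklist) and O(~certify_checklist) — certify_checklist is simultaneously obligatory and forbidden, violating the D-axiom.

Inconsistent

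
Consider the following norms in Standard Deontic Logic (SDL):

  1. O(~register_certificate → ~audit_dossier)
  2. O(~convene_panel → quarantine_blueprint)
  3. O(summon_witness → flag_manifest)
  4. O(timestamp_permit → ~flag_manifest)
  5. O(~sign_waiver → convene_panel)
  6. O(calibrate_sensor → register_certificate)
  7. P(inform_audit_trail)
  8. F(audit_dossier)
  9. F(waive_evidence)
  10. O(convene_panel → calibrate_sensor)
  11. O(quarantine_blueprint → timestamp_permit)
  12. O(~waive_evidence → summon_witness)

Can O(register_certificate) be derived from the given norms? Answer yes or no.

Yes

F(waive_evidence) at premise 9 means O(~waive_evidence).
From O(~waive_evidence) and premise 12, O(~waive_evidence → summon_witness), we obtain O(summon_witness).
Applying K to premise 3 (O(summon_witness → flag_manifest)) and O(summon_witness) yields O(flag_manifest).
The contrapositive of premise 4 (O(timestamp_permit → ~flag_manifest)) is O(flag_manifest → ~timestamp_permit), and O(flag_manifest) is already established, so O(~timestamp_permit).
The contrapositive of premise 11 (O(quarantine_blueprint → timestamp_permit)) is O(~timestamp_permit → ~quarantine_blueprint), and O(~timestamp_permit) is already established, so O(~quarantine_blueprint).
Premise 2 is O(~convene_panel → quarantine_blueprint); contrapositively O(~quarantine_blueprint → convene_panel). Since O(~quarantine_blueprint) holds, K gives O(convene_panel).
Premise 10 is O(convene_panel → calibrate_sensor); since O(convene_panel), deontic closure gives O(calibrate_sensor).
Applying K to premise 6 (O(calibrate_sensor → register_certificate)) and O(calibrate_sensor) yields O(register_certificate).
Premises 1, 5, 7, 8 do not contribute to this derivation.
So O(register_certificate) follows.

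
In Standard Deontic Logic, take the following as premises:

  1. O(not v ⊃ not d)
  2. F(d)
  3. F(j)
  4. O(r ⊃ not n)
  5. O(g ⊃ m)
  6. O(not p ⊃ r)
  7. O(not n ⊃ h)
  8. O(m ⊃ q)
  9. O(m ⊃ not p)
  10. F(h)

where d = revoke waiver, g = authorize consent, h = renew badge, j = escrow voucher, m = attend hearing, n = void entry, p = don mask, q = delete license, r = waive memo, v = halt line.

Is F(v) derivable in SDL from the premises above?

No

Premise 1 is O(not v ⊃ not d); even if O(not d) held, inferring O(not v) would be affirming the consequent — invalid.
No other premise forces O(not v). An ideal world satisfying every premise can still have v true, so F(v) is not derivable.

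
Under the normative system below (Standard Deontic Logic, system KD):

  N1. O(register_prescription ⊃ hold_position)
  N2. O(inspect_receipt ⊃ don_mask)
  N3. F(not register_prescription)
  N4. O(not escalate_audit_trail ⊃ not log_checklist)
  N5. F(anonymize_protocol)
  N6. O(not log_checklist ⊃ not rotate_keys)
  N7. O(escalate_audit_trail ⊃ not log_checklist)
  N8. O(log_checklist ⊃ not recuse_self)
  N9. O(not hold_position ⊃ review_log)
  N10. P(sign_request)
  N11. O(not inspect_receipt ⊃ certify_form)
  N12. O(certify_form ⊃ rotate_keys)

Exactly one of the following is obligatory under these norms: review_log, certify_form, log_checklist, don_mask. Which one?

Premises 7 and 4 cover both cases: O(escalate_audit_trail ⊃ not log_checklist) and O(not escalate_audit_trail ⊃ not log_checklist). Since escalate_audit_trail ∨ not escalate_audit_trail is a tautology, O(not log_checklist) follows.
With premise 6, O(not log_checklist ⊃ not rotate_keys), the K-axiom yields O(not rotate_keys).
The contrapositive of premise 12 (O(certify_form ⊃ rotate_keys)) is O(not rotate_keys ⊃ not certify_form), and O(not rotate_keys) is already established, so O(not certify_form).
The contrapositive of premise 11 (O(not inspect_receipt ⊃ certify_form)) is O(not certify_form ⊃ inspect_receipt), and O(not certify_form) is already established, so O(inspect_receipt).
Applying K to premise 2 (O(inspect_receipt ⊃ don_mask)) and O(inspect_receipt) yields O(don_mask).
So O(don_mask) holds — don_mask is obligatory. None of the other listed options is made obligatory by any chain of premises.

don_mask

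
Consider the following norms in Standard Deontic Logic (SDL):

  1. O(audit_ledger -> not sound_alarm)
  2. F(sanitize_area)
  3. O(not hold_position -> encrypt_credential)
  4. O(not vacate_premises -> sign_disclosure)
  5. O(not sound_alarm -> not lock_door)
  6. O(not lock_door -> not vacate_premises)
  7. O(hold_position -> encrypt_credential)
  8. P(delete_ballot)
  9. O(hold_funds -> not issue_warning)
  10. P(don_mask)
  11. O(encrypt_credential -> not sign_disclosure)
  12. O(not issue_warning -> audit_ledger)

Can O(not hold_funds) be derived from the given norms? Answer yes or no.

By case analysis on not hold_position: premise 3 gives O(not hold_position -> encrypt_credential) and premise 7 gives O(hold_position -> encrypt_credential), so O(encrypt_credential) either way.
From O(encrypt_credential) and premise 11, O(encrypt_credential -> not sign_disclosure), we obtain O(not sign_disclosure).
The contrapositive of premise 4 (O(not vacate_premises -> sign_disclosure)) is O(not sign_disclosure -> vacate_premises), and O(not sign_disclosure) is already established, so O(vacate_premises).
The contrapositive of premise 6 (O(not lock_door -> not vacate_premises)) is O(vacate_premises -> lock_door), and O(vacate_premises) is already established, so O(lock_door).
Premise 5, O(not sound_alarm -> not lock_door), contraposes to O(lock_door -> sound_alarm); with O(lock_door) we get O(sound_alarm).
The contrapositive of premise 1 (O(audit_ledger -> not sound_alarm)) is O(sound_alarm -> not audit_ledger), and O(sound_alarm) is already established, so O(not audit_ledger).
The contrapositive of premise 12 (O(not issue_warning -> audit_ledger)) is O(not audit_ledger -> issue_warning), and O(not audit_ledger) is already established, so O(issue_warning).
The contrapositive of premise 9 (O(hold_funds -> not issue_warning)) is O(issue_warning -> not hold_funds), and O(issue_warning) is already established, so O(not hold_funds).
Premises 2, 8, 10 do not contribute to this derivation.
So O(not hold_funds) follows.

Yes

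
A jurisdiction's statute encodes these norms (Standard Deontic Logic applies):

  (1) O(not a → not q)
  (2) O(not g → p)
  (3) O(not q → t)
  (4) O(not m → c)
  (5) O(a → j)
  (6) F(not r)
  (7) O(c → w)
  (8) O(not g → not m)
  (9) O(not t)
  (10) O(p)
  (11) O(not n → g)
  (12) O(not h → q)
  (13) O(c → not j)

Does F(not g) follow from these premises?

Yes

Premise 9 states O(not t) outright.
Premise 3, O(not q → t), contraposes to O(not t → q); with O(not t) we get O(q).
The contrapositive of premise 1 (O(not a → not q)) is O(q → a), and O(q) is already established, so O(a).
From O(a) and premise 5, O(a → j), we obtain O(j).
Premise 13, O(c → not j), contraposes to O(j → not c); with O(j) we get O(not c).
Premise 4, O(not m → c), contraposes to O(not c → m); with O(not c) we get O(m).
The contrapositive of premise 8 (O(not g → not m)) is O(m → g), and O(m) is already established, so O(g).
Premises 2, 6, 7, 10, 11, 12 do not contribute to this derivation.
So O(g) holds, i.e. F(not g). The claim follows.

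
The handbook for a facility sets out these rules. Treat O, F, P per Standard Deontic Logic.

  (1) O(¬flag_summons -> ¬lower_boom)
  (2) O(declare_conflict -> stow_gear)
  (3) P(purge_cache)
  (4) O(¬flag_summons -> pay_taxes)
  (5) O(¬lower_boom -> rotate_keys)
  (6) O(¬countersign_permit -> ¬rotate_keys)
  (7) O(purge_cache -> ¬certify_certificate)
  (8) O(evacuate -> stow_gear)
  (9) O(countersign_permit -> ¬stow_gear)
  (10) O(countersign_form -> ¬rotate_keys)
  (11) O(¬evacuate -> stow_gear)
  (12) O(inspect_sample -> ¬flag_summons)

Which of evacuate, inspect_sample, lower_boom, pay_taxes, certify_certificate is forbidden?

inspect_sample

Premises 11 and 8 are O(¬evacuate -> stow_gear) and O(evacuate -> stow_gear); every ideal world satisfies ¬evacuate or evacuate, so in either case stow_gear holds — hence O(stow_gear).
The contrapositive of premise 9 (O(countersign_permit -> ¬stow_gear)) is O(stow_gear -> ¬countersign_permit), and O(stow_gear) is already established, so O(¬countersign_permit).
With premise 6, O(¬countersign_permit -> ¬rotate_keys), the K-axiom yields O(¬rotate_keys).
Premise 5 is O(¬lower_boom -> rotate_keys); contrapositively O(¬rotate_keys -> lower_boom). Since O(¬rotate_keys) holds, K gives O(lower_boom).
The contrapositive of premise 1 (O(¬flag_summons -> ¬lower_boom)) is O(lower_boom -> flag_summons), and O(lower_boom) is already established, so O(flag_summons).
The contrapositive of premise 12 (O(inspect_sample -> ¬flag_summons)) is O(flag_summons -> ¬inspect_sample), and O(flag_summons) is already established, so O(¬inspect_sample).
So O(¬inspect_sample) holds, i.e. inspect_sample is forbidden. None of the other listed options is forbidden under the premises.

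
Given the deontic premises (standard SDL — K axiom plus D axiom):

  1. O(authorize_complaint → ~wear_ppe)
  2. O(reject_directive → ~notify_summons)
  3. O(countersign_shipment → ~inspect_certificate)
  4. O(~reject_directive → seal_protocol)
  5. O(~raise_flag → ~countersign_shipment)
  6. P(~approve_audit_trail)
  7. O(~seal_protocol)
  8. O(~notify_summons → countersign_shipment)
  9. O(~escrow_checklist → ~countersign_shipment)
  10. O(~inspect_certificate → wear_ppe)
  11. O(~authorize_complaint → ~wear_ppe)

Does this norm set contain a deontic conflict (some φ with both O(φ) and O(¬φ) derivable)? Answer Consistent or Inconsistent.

Inconsistent

Premises 11 and 1 are O(~authorize_complaint → ~wear_ppe) and O(authorize_complaint → ~wear_ppe); every ideal world satisfies ~authorize_complaint or authorize_complaint, so in either case ~wear_ppe holds — hence O(~wear_ppe).
Premise 10, O(~inspect_certificate → wear_ppe), contraposes to O(~wear_ppe → inspect_certificate); with O(~wear_ppe) we get O(inspect_certificate).
Premise 3 is O(countersign_shipment → ~inspect_certificate); contrapositively O(inspect_certificate → ~countersign_shipment). Since O(inspect_certificate) holds, K gives O(~countersign_shipment).
Premise 8 is O(~notify_summons → countersign_shipment); contrapositively O(~countersign_shipment → notify_summons). Since O(~countersign_shipment) holds, K gives O(notify_summons).
The contrapositive of premise 2 (O(reject_directive → ~notify_summons)) is O(notify_summons → ~reject_directive), and O(notify_summons) is already established, so O(~reject_directive).
Premise 4 is O(~reject_directive → seal_protocol); since O(~reject_directive), deontic closure gives O(seal_protocol).
But premise 7 directly asserts O(~seal_protocol).
We now have both O(seal_protocol) and O(~seal_protocol) — seal_protocol is simultaneously obligatory and forbidden, violating the D-axiom.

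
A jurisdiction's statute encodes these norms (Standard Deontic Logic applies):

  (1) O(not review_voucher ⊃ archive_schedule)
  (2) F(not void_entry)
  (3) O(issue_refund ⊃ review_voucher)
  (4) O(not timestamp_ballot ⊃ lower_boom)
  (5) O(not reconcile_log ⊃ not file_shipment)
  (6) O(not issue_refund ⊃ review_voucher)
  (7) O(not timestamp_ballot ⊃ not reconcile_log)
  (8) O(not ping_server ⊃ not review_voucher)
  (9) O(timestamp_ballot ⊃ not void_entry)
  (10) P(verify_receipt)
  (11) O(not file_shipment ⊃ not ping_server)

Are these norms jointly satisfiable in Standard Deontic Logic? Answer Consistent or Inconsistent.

Inconsistent

By case analysis on issue_refund: premise 3 gives O(issue_refund ⊃ review_voucher) and premise 6 gives O(not issue_refund ⊃ review_voucher), so O(review_voucher) either way.
The contrapositive of premise 8 (O(not ping_server ⊃ not review_voucher)) is O(review_voucher ⊃ ping_server), and O(review_voucher) is already established, so O(ping_server).
The contrapositive of premise 11 (O(not file_shipment ⊃ not ping_server)) is O(ping_server ⊃ file_shipment), and O(ping_server) is already established, so O(file_shipment).
The contrapositive of premise 5 (O(not reconcile_log ⊃ not file_shipment)) is O(file_shipment ⊃ reconcile_log), and O(file_shipment) is already established, so O(reconcile_log).
Premise 7 is O(not timestamp_ballot ⊃ not reconcile_log); contrapositively O(reconcile_log ⊃ timestamp_ballot). Since O(reconcile_log) holds, K gives O(timestamp_ballot).
Applying K to premise 9 (O(timestamp_ballot ⊃ not void_entry)) and O(timestamp_ballot) yields O(not void_entry).
However, F(not void_entry) at premise 2 amounts to O(void_entry).
We now have both O(not void_entry) and O(void_entry) — void_entry is simultaneously obligatory and forbidden, violating the D-axiom.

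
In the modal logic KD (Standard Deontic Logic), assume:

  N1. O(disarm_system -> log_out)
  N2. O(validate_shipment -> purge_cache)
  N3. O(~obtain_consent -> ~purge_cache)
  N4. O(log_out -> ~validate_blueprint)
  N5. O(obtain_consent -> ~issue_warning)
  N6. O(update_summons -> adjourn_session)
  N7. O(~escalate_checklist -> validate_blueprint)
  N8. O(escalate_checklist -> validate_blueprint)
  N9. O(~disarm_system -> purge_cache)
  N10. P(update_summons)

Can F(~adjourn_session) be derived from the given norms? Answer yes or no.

Premise 6 is O(update_summons -> adjourn_session), but O(update_summons) is not derivable from the premises (the permission P(update_summons) asserts only ~O(~update_summons), not O(update_summons)), so it does not yield O(adjourn_session).
No other premise forces O(adjourn_session). An ideal world satisfying every premise can still have ~adjourn_session true, so F(~adjourn_session) is not derivable.

No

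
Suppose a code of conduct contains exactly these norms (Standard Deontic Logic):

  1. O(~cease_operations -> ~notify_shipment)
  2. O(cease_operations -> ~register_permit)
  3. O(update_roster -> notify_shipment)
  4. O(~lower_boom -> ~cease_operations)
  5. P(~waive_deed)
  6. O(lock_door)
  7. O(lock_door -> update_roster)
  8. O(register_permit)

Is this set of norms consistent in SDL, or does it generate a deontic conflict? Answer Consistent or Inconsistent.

Premise 8 gives O(register_permit).
Premise 2 is O(cease_operations -> ~register_permit); contrapositively O(register_permit -> ~cease_operations). Since O(register_permit) holds, K gives O(~cease_operations).
Premise 1 is O(~cease_operations -> ~notify_shipment); since O(~cease_operations), deontic closure gives O(~notify_shipment).
The contrapositive of premise 3 (O(update_roster -> notify_shipment)) is O(~notify_shipment -> ~update_roster), and O(~notify_shipment) is already established, so O(~update_roster).
Premise 7, O(lock_door -> update_roster), contraposes to O(~update_roster -> ~lock_door); with O(~update_roster) we get O(~lock_door).
Yet premise 6 states O(lock_door).
We now have both O(~lock_door) and O(lock_door) — lock_door is simultaneously obligatory and forbidden, violating the D-axiom.

Inconsistent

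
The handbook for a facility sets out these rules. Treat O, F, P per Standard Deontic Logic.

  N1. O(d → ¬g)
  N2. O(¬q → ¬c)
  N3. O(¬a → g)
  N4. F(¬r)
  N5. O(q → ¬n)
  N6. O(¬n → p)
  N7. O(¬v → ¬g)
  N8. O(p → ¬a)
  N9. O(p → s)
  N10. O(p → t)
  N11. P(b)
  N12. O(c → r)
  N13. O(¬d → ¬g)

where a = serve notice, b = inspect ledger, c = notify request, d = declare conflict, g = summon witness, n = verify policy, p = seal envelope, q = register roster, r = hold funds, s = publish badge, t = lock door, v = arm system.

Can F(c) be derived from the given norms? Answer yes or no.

Yes

Premises 13 and 1 are O(¬d → ¬g) and O(d → ¬g); every ideal world satisfies ¬d or d, so in either case ¬g holds — hence O(¬g).
The contrapositive of premise 3 (O(¬a → g)) is O(¬g → a), and O(¬g) is already established, so O(a).
The contrapositive of premise 8 (O(p → ¬a)) is O(a → ¬p), and O(a) is already established, so O(¬p).
Premise 6, O(¬n → p), contraposes to O(¬p → n); with O(¬p) we get O(n).
Premise 5 is O(q → ¬n); contrapositively O(n → ¬q). Since O(n) holds, K gives O(¬q).
Applying K to premise 2 (O(¬q → ¬c)) and O(¬q) yields O(¬c).
Premises 4, 7, 9, 10, 11, 12 do not contribute to this derivation.
So O(¬c) holds, i.e. F(c). The claim follows.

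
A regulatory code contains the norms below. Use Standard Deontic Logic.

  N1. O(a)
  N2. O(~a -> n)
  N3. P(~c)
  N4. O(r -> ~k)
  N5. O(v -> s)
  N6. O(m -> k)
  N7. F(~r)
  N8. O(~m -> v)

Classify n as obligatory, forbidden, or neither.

Premise 2 is O(~a -> n), but O(~a) is not derivable from the premises, so it does not yield O(n).
No premise or chain of K-axiom applications forces O(n), and none forces O(~n). So n is neither obligatory nor forbidden under these norms.

Neither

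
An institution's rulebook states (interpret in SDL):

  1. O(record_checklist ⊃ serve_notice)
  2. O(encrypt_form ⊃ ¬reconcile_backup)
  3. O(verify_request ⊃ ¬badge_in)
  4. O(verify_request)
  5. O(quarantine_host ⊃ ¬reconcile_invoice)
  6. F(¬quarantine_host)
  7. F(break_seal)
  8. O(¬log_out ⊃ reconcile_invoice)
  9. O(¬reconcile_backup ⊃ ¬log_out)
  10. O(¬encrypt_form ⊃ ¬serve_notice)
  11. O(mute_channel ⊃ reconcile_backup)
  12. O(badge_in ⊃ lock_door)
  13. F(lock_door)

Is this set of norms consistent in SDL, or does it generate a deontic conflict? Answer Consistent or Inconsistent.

Consistent

Premise 12 is O(badge_in ⊃ lock_door), but O(badge_in) is not derivable from the premises, so it does not yield O(lock_door).
So O(lock_door) is not derivable, and the apparent clash with O(¬lock_door) does not arise.
A world satisfying every obligation exists (e.g. badge_in=false, break_seal=false, encrypt_form=false, lock_door=false, log_out=true, mute_channel=false, quarantine_host=true, reconcile_backup=true, reconcile_invoice=false, record_checklist=false, serve_notice=false, verify_request=true); no atom is both obligatory and forbidden, so the set is consistent.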